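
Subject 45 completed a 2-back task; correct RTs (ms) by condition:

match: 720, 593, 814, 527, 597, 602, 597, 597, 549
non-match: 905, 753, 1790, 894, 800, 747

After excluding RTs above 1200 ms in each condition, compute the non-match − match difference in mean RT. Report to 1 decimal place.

198.0 ms

non-match: exclude 1790
M(match) = 5596/9 = 621.778
M(non-match) = 4099/5 = 819.800
Difference = 819.800 − 621.778 = 198.022 ms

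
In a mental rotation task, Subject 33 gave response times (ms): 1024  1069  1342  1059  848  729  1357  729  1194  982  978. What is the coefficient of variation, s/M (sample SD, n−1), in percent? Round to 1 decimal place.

n = 11, Σ = 11311, M = 1028.2727
Σ(x−M)² = 452868.182; s = √(452868.182/10) = 212.8070
CV = 212.8070 / 1028.2727 = 0.20696 = 20.696%

20.7%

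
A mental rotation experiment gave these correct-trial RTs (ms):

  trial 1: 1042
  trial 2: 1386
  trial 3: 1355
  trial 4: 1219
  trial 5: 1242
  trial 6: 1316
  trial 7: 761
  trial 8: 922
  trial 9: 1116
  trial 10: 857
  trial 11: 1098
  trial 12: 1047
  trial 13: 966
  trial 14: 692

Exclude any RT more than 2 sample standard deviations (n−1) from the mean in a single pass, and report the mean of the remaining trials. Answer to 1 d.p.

1072.8 ms

n = 14, ΣRT = 15019, M = 1072.786
Σ(x−M)² = 613940.36; s = √(613940.36/13) = 217.316
Cutoffs: 1072.786 ± 2·217.316 → [638.2, 1507.4]
No RTs fall outside the cutoffs; all 14 retained. Mean = 15019/14 = 1072.786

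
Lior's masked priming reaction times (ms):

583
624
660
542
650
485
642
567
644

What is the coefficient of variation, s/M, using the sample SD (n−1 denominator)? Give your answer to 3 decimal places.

0.099

n = 9, Σ = 5397, M = 599.6667
Σ(x−M)² = 28342.000; s = √(28342.000/8) = 59.5210
CV = 59.5210 / 599.6667 = 0.09926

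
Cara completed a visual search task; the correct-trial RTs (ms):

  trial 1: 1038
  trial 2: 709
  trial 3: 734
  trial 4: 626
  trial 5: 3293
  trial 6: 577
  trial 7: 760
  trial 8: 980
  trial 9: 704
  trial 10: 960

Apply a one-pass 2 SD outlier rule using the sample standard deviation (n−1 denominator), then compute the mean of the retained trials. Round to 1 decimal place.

n = 10, ΣRT = 10381, M = 1038.100
Σ(x−M)² = 5866234.90; s = √(5866234.90/9) = 807.344
Cutoffs: 1038.100 ± 2·807.344 → [-576.6, 2652.8]
Outside: 3293 → excluded.
Retained (n=9): Σ = 7088, mean = 7088/9 = 787.556

787.6 ms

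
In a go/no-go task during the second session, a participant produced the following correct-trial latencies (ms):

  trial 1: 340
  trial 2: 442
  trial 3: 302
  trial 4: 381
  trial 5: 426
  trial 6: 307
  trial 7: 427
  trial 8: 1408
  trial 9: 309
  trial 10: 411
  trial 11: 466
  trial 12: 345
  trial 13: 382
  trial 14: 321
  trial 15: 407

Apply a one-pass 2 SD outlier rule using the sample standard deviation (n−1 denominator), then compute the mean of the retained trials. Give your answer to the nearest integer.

376 ms

n = 15, ΣRT = 6674, M = 444.933
Σ(x−M)² = 1033558.93; s = √(1033558.93/14) = 271.709
Cutoffs: 444.933 ± 2·271.709 → [-98.5, 988.4]
Outside: 1408 → excluded.
Retained (n=14): Σ = 5266, mean = 5266/14 = 376.143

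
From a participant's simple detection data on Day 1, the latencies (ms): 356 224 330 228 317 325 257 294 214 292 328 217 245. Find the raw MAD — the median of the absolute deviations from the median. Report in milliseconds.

Sorted: 214, 217, 224, 228, 245, 257, 292, 294, 317, 325, 328, 330, 356 → median = 292
|x − 292|: 64, 68, 38, 64, 25, 33, 35, 2, 78, 0, 36, 75, 47
Sorted deviations: 0, 2, 25, 33, 35, 36, 38, 47, 64, 64, 68, 75, 78 → MAD = 38

38 ms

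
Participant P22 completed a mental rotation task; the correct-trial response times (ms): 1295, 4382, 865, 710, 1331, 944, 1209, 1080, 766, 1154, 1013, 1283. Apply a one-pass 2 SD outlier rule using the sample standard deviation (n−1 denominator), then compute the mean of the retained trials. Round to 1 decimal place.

n = 12, ΣRT = 16032, M = 1336.000
Σ(x−M)² = 10594030.00; s = √(10594030.00/11) = 981.373
Cutoffs: 1336.000 ± 2·981.373 → [-626.7, 3298.7]
Outside: 4382 → excluded.
Retained (n=11): Σ = 11650, mean = 11650/11 = 1059.091

1059.1 ms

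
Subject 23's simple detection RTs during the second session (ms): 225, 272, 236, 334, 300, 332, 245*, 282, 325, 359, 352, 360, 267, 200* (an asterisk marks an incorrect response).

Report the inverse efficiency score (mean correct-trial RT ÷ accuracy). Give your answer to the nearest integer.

354 ms

Correct trials (n=12): 225, 272, 236, 334, 300, 332, 282, 325, 359, 352, 360, 267
Mean correct RT = 3644/12 = 303.6667 ms
Proportion correct = 12/14
IES = 303.6667 / (12/14) = 354.278 ms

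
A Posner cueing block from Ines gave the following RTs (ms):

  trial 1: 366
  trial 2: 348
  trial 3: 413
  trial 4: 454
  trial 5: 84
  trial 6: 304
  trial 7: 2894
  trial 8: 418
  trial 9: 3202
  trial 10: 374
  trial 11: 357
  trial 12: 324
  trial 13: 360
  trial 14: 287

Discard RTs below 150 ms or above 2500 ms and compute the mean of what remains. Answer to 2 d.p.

364.09 ms

Excluded: 84, 2894, 3202
Retained (n=11): Σ = 4005
Mean = 4005/11 = 364.0909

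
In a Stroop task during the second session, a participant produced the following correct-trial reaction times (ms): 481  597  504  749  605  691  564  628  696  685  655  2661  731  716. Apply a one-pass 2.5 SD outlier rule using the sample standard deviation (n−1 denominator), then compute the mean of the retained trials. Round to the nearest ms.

n = 14, ΣRT = 10963, M = 783.071
Σ(x−M)² = 3884564.93; s = √(3884564.93/13) = 546.638
Cutoffs: 783.071 ± 2.5·546.638 → [-583.5, 2149.7]
Outside: 2661 → excluded.
Retained (n=13): Σ = 8302, mean = 8302/13 = 638.615

639 ms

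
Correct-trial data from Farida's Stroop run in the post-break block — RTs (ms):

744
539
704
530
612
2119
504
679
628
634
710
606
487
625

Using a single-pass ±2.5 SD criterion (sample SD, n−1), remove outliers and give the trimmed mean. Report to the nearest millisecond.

616 ms

n = 14, ΣRT = 10121, M = 722.929
Σ(x−M)² = 2179044.93; s = √(2179044.93/13) = 409.413
Cutoffs: 722.929 ± 2.5·409.413 → [-300.6, 1746.5]
Outside: 2119 → excluded.
Retained (n=13): Σ = 8002, mean = 8002/13 = 615.538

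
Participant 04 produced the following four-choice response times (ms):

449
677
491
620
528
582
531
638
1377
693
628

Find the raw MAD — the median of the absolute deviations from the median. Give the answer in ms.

Sorted: 449, 491, 528, 531, 582, 620, 628, 638, 677, 693, 1377 → median = 620
|x − 620|: 171, 57, 129, 0, 92, 38, 89, 18, 757, 73, 8
Sorted deviations: 0, 8, 18, 38, 57, 73, 89, 92, 129, 171, 757 → MAD = 73

73 ms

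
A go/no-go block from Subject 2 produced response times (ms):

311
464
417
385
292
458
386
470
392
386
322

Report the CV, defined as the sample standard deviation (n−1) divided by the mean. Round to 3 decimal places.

0.158

n = 11, Σ = 4283, M = 389.3636
Σ(x−M)² = 37754.545; s = √(37754.545/10) = 61.4447
CV = 61.4447 / 389.3636 = 0.15781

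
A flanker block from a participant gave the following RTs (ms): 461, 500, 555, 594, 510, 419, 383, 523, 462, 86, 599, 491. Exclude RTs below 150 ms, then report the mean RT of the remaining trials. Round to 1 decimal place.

499.7 ms

Excluded: 86
Retained (n=11): Σ = 5497
Mean = 5497/11 = 499.7273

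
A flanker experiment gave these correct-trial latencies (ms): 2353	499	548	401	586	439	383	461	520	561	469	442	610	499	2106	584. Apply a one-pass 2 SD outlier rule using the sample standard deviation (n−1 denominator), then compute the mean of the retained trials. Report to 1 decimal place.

n = 16, ΣRT = 11461, M = 716.312
Σ(x−M)² = 5330223.44; s = √(5330223.44/15) = 596.111
Cutoffs: 716.312 ± 2·596.111 → [-475.9, 1908.5]
Outside: 2106, 2353 → excluded.
Retained (n=14): Σ = 7002, mean = 7002/14 = 500.143

500.1 ms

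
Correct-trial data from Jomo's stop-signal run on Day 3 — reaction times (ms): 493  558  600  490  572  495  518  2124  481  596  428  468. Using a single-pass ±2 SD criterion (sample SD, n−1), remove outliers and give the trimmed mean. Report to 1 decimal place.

518.1 ms

n = 12, ΣRT = 7823, M = 651.917
Σ(x−M)² = 2395262.92; s = √(2395262.92/11) = 466.638
Cutoffs: 651.917 ± 2·466.638 → [-281.4, 1585.2]
Outside: 2124 → excluded.
Retained (n=11): Σ = 5699, mean = 5699/11 = 518.091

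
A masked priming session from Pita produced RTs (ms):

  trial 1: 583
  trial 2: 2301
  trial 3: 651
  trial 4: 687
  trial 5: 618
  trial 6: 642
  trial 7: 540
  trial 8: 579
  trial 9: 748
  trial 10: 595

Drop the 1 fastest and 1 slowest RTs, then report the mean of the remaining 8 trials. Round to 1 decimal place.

Sorted: 540, 579, 583, 595, 618, 642, 651, 687, 748, 2301
Drop lowest 1 (540) and highest 1 (2301)
Remaining (n=8): Σ = 5103, mean = 5103/8 = 637.875

637.9 ms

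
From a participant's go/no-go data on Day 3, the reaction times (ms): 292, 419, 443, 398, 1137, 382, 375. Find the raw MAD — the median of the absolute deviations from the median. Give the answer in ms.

Sorted: 292, 375, 382, 398, 419, 443, 1137 → median = 398
|x − 398|: 106, 21, 45, 0, 739, 16, 23
Sorted deviations: 0, 16, 21, 23, 45, 106, 739 → MAD = 23

23 ms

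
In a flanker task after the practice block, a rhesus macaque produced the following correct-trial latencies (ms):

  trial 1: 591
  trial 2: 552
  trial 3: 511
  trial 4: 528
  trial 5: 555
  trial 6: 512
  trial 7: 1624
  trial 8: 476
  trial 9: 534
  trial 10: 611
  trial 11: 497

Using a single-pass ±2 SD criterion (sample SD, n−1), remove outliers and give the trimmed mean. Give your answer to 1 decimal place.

536.7 ms

n = 11, ΣRT = 6991, M = 635.545
Σ(x−M)² = 1090398.73; s = √(1090398.73/10) = 330.212
Cutoffs: 635.545 ± 2·330.212 → [-24.9, 1296.0]
Outside: 1624 → excluded.
Retained (n=10): Σ = 5367, mean = 5367/10 = 536.700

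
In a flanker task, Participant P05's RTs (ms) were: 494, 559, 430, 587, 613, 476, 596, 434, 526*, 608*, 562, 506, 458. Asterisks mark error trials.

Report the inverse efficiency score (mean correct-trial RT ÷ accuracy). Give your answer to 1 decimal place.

Correct trials (n=11): 494, 559, 430, 587, 613, 476, 596, 434, 562, 506, 458
Mean correct RT = 5715/11 = 519.5455 ms
Proportion correct = 11/13
IES = 519.5455 / (11/13) = 614.008 ms

614.0 ms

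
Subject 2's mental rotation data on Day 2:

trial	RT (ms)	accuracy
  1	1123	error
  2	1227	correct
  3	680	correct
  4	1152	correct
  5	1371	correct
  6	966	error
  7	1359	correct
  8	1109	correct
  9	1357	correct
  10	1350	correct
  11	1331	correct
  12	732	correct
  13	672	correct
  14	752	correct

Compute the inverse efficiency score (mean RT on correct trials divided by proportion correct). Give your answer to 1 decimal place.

Correct trials (n=12): 1227, 680, 1152, 1371, 1359, 1109, 1357, 1350, 1331, 732, 672, 752
Mean correct RT = 13092/12 = 1091.0000 ms
Proportion correct = 12/14
IES = 1091.0000 / (12/14) = 1272.833 ms

1272.8 ms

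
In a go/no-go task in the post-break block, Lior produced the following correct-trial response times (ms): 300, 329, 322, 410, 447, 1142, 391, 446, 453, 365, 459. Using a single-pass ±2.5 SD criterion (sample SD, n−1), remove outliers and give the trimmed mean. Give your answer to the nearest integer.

392 ms

n = 11, ΣRT = 5064, M = 460.364
Σ(x−M)² = 543628.55; s = √(543628.55/10) = 233.158
Cutoffs: 460.364 ± 2.5·233.158 → [-122.5, 1043.3]
Outside: 1142 → excluded.
Retained (n=10): Σ = 3922, mean = 3922/10 = 392.200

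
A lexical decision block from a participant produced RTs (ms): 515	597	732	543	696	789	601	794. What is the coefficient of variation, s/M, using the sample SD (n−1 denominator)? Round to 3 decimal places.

0.166

n = 8, Σ = 5267, M = 658.3750
Σ(x−M)² = 83219.875; s = √(83219.875/7) = 109.0346
CV = 109.0346 / 658.3750 = 0.16561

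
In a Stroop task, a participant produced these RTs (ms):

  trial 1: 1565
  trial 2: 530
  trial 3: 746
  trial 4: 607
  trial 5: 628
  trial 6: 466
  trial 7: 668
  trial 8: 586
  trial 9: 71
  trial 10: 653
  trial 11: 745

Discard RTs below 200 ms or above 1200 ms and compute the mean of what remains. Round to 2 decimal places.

Excluded: 71, 1565
Retained (n=9): Σ = 5629
Mean = 5629/9 = 625.4444

625.44 ms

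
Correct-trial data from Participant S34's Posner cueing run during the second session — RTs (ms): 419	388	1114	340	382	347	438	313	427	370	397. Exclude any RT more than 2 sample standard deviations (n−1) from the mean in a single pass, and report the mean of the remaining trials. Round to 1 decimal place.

382.1 ms

n = 11, ΣRT = 4935, M = 448.636
Σ(x−M)² = 501664.55; s = √(501664.55/10) = 223.979
Cutoffs: 448.636 ± 2·223.979 → [0.7, 896.6]
Outside: 1114 → excluded.
Retained (n=10): Σ = 3821, mean = 3821/10 = 382.100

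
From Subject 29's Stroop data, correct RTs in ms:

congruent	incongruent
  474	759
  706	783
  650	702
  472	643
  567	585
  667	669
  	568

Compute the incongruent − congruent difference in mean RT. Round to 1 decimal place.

83.4 ms

M(congruent) = 3536/6 = 589.333
M(incongruent) = 4709/7 = 672.714
Difference = 672.714 − 589.333 = 83.381 ms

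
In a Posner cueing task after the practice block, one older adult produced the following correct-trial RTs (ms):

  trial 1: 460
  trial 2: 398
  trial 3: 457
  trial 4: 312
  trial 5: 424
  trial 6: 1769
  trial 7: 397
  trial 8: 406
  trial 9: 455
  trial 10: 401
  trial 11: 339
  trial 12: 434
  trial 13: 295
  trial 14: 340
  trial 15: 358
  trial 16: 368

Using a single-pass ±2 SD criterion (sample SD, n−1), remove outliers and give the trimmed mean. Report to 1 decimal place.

389.6 ms

n = 16, ΣRT = 7613, M = 475.812
Σ(x−M)² = 1822734.44; s = √(1822734.44/15) = 348.591
Cutoffs: 475.812 ± 2·348.591 → [-221.4, 1173.0]
Outside: 1769 → excluded.
Retained (n=15): Σ = 5844, mean = 5844/15 = 389.600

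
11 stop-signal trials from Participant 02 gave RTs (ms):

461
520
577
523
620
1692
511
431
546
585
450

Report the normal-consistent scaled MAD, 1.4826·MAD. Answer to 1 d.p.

Sorted: 431, 450, 461, 511, 520, 523, 546, 577, 585, 620, 1692 → median = 523
|x − 523| sorted: 0, 3, 12, 23, 54, 62, 62, 73, 92, 97, 1169 → MAD = 62
Robust SD ≈ 1.4826 × 62 = 91.921

91.9 ms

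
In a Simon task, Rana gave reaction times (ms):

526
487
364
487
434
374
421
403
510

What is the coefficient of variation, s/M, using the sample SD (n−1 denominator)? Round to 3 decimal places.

0.134

n = 9, Σ = 4006, M = 445.1111
Σ(x−M)² = 28376.889; s = √(28376.889/8) = 59.5576
CV = 59.5576 / 445.1111 = 0.13380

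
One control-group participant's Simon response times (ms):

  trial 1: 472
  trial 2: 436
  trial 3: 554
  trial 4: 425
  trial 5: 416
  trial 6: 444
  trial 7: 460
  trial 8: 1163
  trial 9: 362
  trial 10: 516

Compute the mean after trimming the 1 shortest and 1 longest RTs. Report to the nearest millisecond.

465 ms

Sorted: 362, 416, 425, 436, 444, 460, 472, 516, 554, 1163
Drop lowest 1 (362) and highest 1 (1163)
Remaining (n=8): Σ = 3723, mean = 3723/8 = 465.375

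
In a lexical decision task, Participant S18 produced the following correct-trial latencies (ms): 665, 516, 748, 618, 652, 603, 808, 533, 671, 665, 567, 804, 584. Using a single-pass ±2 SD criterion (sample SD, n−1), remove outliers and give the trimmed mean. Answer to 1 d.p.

648.8 ms

n = 13, ΣRT = 8434, M = 648.769
Σ(x−M)² = 105282.31; s = √(105282.31/12) = 93.667
Cutoffs: 648.769 ± 2·93.667 → [461.4, 836.1]
No RTs fall outside the cutoffs; all 13 retained. Mean = 8434/13 = 648.769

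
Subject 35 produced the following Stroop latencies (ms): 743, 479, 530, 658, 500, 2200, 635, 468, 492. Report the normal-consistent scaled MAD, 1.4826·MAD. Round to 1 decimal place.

Sorted: 468, 479, 492, 500, 530, 635, 658, 743, 2200 → median = 530
|x − 530| sorted: 0, 30, 38, 51, 62, 105, 128, 213, 1670 → MAD = 62
Robust SD ≈ 1.4826 × 62 = 91.921

91.9 ms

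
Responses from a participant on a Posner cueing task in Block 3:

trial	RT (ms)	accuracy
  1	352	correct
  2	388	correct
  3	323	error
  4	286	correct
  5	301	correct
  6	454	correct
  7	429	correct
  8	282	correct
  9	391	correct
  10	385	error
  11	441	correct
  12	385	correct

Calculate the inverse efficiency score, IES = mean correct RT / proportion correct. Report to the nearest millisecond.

445 ms

Correct trials (n=10): 352, 388, 286, 301, 454, 429, 282, 391, 441, 385
Mean correct RT = 3709/10 = 370.9000 ms
Proportion correct = 10/12
IES = 370.9000 / (10/12) = 445.080 ms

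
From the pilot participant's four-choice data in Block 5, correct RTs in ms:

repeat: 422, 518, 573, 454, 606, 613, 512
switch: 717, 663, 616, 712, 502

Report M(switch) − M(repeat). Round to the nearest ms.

114 ms

M(repeat) = 3698/7 = 528.286
M(switch) = 3210/5 = 642.000
Difference = 642.000 − 528.286 = 113.714 ms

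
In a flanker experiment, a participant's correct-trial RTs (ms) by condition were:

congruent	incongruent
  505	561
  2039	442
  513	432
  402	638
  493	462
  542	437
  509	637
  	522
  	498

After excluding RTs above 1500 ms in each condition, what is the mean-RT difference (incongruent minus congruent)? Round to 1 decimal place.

20.3 ms

congruent: exclude 2039
M(congruent) = 2964/6 = 494.000
M(incongruent) = 4629/9 = 514.333
Difference = 514.333 − 494.000 = 20.333 ms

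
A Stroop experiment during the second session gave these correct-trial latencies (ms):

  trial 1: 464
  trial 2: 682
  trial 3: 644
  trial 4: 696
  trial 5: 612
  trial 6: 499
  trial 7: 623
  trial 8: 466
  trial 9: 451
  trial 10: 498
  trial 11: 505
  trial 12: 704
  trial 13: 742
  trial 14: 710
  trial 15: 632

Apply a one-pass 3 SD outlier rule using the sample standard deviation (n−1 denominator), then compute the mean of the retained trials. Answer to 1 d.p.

595.2 ms

n = 15, ΣRT = 8928, M = 595.200
Σ(x−M)² = 150590.40; s = √(150590.40/14) = 103.713
Cutoffs: 595.200 ± 3·103.713 → [284.1, 906.3]
No RTs fall outside the cutoffs; all 15 retained. Mean = 8928/15 = 595.200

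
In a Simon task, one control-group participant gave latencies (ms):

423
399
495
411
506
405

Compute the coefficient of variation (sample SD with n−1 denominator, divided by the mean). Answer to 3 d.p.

n = 6, Σ = 2639, M = 439.8333
Σ(x−M)² = 11416.833; s = √(11416.833/5) = 47.7846
CV = 47.7846 / 439.8333 = 0.10864

0.109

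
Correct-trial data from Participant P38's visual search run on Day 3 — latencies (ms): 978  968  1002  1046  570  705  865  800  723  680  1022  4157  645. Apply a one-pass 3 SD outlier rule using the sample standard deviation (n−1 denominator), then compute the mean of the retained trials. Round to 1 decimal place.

n = 13, ΣRT = 14161, M = 1089.308
Σ(x−M)² = 10502378.77; s = √(10502378.77/12) = 935.520
Cutoffs: 1089.308 ± 3·935.520 → [-1717.3, 3895.9]
Outside: 4157 → excluded.
Retained (n=12): Σ = 10004, mean = 10004/12 = 833.667

833.7 ms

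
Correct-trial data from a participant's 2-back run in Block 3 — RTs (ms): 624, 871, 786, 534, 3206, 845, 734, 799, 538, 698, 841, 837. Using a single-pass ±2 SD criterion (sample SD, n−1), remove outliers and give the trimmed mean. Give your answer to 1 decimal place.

n = 12, ΣRT = 11313, M = 942.750
Σ(x−M)² = 5739754.25; s = √(5739754.25/11) = 722.354
Cutoffs: 942.750 ± 2·722.354 → [-502.0, 2387.5]
Outside: 3206 → excluded.
Retained (n=11): Σ = 8107, mean = 8107/11 = 737.000

737.0 ms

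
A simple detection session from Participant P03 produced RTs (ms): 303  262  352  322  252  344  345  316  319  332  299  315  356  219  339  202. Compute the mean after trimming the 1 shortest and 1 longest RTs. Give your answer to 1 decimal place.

Sorted: 202, 219, 252, 262, 299, 303, 315, 316, 319, 322, 332, 339, 344, 345, 352, 356
Drop lowest 1 (202) and highest 1 (356)
Remaining (n=14): Σ = 4319, mean = 4319/14 = 308.500

308.5 ms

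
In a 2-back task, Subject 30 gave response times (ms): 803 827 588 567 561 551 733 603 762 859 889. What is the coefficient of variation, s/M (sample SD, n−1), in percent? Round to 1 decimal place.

n = 11, Σ = 7743, M = 703.9091
Σ(x−M)² = 173668.909; s = √(173668.909/10) = 131.7835
CV = 131.7835 / 703.9091 = 0.18722 = 18.722%

18.7%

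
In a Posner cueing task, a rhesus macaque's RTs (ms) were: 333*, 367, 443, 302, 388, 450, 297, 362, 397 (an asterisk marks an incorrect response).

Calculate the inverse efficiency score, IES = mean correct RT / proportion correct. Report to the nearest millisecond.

Correct trials (n=8): 367, 443, 302, 388, 450, 297, 362, 397
Mean correct RT = 3006/8 = 375.7500 ms
Proportion correct = 8/9
IES = 375.7500 / (8/9) = 422.719 ms

423 ms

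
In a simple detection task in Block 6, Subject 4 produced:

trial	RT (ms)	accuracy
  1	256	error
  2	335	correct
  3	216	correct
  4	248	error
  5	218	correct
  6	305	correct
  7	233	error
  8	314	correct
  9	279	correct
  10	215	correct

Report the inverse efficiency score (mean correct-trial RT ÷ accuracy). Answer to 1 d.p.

384.1 ms

Correct trials (n=7): 335, 216, 218, 305, 314, 279, 215
Mean correct RT = 1882/7 = 268.8571 ms
Proportion correct = 7/10
IES = 268.8571 / (7/10) = 384.082 ms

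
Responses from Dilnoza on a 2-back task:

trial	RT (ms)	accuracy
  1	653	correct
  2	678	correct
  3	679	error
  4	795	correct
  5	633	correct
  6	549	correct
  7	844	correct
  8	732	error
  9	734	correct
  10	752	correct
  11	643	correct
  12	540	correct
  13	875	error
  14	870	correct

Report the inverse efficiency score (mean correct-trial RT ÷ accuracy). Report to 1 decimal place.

Correct trials (n=11): 653, 678, 795, 633, 549, 844, 734, 752, 643, 540, 870
Mean correct RT = 7691/11 = 699.1818 ms
Proportion correct = 11/14
IES = 699.1818 / (11/14) = 889.868 ms

889.9 ms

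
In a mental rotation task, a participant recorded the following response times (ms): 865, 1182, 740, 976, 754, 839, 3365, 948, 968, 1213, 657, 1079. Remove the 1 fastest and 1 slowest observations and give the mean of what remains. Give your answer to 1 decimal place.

956.4 ms

Sorted: 657, 740, 754, 839, 865, 948, 968, 976, 1079, 1182, 1213, 3365
Drop lowest 1 (657) and highest 1 (3365)
Remaining (n=10): Σ = 9564, mean = 9564/10 = 956.400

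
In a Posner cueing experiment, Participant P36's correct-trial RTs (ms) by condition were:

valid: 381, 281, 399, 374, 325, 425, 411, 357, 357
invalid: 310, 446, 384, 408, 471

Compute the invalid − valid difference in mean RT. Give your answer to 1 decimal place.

M(valid) = 3310/9 = 367.778
M(invalid) = 2019/5 = 403.800
Difference = 403.800 − 367.778 = 36.022 ms

36.0 ms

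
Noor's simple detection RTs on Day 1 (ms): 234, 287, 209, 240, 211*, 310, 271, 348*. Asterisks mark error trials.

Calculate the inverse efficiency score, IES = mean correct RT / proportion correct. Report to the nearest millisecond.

Correct trials (n=6): 234, 287, 209, 240, 310, 271
Mean correct RT = 1551/6 = 258.5000 ms
Proportion correct = 6/8
IES = 258.5000 / (6/8) = 344.667 ms

345 ms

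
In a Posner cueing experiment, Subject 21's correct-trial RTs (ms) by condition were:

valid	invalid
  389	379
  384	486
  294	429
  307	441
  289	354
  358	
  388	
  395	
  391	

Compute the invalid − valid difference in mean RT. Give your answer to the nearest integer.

M(valid) = 3195/9 = 355.000
M(invalid) = 2089/5 = 417.800
Difference = 417.800 − 355.000 = 62.800 ms

63 ms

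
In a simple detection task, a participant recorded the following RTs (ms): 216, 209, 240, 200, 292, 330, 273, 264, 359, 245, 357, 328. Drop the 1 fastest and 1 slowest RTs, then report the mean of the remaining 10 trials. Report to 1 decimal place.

275.4 ms

Sorted: 200, 209, 216, 240, 245, 264, 273, 292, 328, 330, 357, 359
Drop lowest 1 (200) and highest 1 (359)
Remaining (n=10): Σ = 2754, mean = 2754/10 = 275.400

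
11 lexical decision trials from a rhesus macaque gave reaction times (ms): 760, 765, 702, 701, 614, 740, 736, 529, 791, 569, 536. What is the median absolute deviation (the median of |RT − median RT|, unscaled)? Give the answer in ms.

Sorted: 529, 536, 569, 614, 701, 702, 736, 740, 760, 765, 791 → median = 702
|x − 702|: 58, 63, 0, 1, 88, 38, 34, 173, 89, 133, 166
Sorted deviations: 0, 1, 34, 38, 58, 63, 88, 89, 133, 166, 173 → MAD = 63

63 ms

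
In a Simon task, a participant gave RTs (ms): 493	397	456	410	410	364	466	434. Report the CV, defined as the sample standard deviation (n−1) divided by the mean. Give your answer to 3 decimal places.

0.097

n = 8, Σ = 3430, M = 428.7500
Σ(x−M)² = 12189.500; s = √(12189.500/7) = 41.7296
CV = 41.7296 / 428.7500 = 0.09733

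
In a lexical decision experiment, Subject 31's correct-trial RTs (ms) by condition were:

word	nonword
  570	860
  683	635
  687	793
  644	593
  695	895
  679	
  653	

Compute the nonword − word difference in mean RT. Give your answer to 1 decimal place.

96.5 ms

M(word) = 4611/7 = 658.714
M(nonword) = 3776/5 = 755.200
Difference = 755.200 − 658.714 = 96.486 ms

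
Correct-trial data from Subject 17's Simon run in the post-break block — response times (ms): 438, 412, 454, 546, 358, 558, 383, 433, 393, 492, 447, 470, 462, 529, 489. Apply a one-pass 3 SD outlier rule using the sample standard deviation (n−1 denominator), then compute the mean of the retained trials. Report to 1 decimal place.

457.6 ms

n = 15, ΣRT = 6864, M = 457.600
Σ(x−M)² = 48187.60; s = √(48187.60/14) = 58.668
Cutoffs: 457.600 ± 3·58.668 → [281.6, 633.6]
No RTs fall outside the cutoffs; all 15 retained. Mean = 6864/15 = 457.600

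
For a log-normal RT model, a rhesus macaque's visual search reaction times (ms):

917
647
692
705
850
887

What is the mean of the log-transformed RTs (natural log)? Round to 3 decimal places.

6.654

ln(RT): 6.8211, 6.4723, 6.5396, 6.5582, 6.7452, 6.7878
Σ ln(RT) = 39.9243
Mean = 39.9243/6 = 6.65405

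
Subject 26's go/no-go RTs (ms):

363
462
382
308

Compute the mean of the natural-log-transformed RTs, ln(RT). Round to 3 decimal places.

ln(RT): 5.8944, 6.1356, 5.9454, 5.7301
Σ ln(RT) = 23.7055
Mean = 23.7055/4 = 5.92637

5.926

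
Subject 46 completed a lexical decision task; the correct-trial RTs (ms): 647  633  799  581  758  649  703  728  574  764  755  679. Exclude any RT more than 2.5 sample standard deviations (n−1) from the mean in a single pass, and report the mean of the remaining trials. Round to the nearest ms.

689 ms

n = 12, ΣRT = 8270, M = 689.167
Σ(x−M)² = 60047.67; s = √(60047.67/11) = 73.884
Cutoffs: 689.167 ± 2.5·73.884 → [504.5, 873.9]
No RTs fall outside the cutoffs; all 12 retained. Mean = 8270/12 = 689.167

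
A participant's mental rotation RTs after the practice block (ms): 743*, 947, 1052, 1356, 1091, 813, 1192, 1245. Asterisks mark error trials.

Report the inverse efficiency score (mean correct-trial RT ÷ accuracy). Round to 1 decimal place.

Correct trials (n=7): 947, 1052, 1356, 1091, 813, 1192, 1245
Mean correct RT = 7696/7 = 1099.4286 ms
Proportion correct = 7/8
IES = 1099.4286 / (7/8) = 1256.490 ms

1256.5 ms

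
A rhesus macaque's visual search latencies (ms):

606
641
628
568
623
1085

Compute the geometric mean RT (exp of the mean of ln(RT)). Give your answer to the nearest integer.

ln(RT): 6.4069, 6.4630, 6.4425, 6.3421, 6.4345, 6.9893
Mean ln(RT) = 39.0785/6 = 6.51308
Geometric mean = exp(6.51308) = 673.90 ms

674 ms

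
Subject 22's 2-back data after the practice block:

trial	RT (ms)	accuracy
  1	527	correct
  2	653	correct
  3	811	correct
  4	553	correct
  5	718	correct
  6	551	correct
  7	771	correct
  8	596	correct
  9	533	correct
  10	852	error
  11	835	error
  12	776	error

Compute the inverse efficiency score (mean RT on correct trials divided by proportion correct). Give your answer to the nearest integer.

846 ms

Correct trials (n=9): 527, 653, 811, 553, 718, 551, 771, 596, 533
Mean correct RT = 5713/9 = 634.7778 ms
Proportion correct = 9/12
IES = 634.7778 / (9/12) = 846.370 ms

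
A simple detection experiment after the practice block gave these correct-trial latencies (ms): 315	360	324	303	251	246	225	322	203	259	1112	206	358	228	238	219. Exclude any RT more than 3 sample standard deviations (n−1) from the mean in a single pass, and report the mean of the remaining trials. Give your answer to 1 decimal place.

270.5 ms

n = 16, ΣRT = 5169, M = 323.062
Σ(x−M)² = 705548.94; s = √(705548.94/15) = 216.879
Cutoffs: 323.062 ± 3·216.879 → [-327.6, 973.7]
Outside: 1112 → excluded.
Retained (n=15): Σ = 4057, mean = 4057/15 = 270.467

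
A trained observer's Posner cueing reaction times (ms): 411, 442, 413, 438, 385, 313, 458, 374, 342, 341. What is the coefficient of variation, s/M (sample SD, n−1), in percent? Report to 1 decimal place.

n = 10, Σ = 3917, M = 391.7000
Σ(x−M)² = 21488.100; s = √(21488.100/9) = 48.8627
CV = 48.8627 / 391.7000 = 0.12475 = 12.475%

12.5%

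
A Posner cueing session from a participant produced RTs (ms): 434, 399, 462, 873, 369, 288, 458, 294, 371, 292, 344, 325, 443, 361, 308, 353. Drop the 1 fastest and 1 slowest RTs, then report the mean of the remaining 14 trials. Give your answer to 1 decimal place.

Sorted: 288, 292, 294, 308, 325, 344, 353, 361, 369, 371, 399, 434, 443, 458, 462, 873
Drop lowest 1 (288) and highest 1 (873)
Remaining (n=14): Σ = 5213, mean = 5213/14 = 372.357

372.4 ms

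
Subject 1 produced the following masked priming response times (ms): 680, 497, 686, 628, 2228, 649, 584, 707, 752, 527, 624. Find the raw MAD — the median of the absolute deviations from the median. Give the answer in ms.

Sorted: 497, 527, 584, 624, 628, 649, 680, 686, 707, 752, 2228 → median = 649
|x − 649|: 31, 152, 37, 21, 1579, 0, 65, 58, 103, 122, 25
Sorted deviations: 0, 21, 25, 31, 37, 58, 65, 103, 122, 152, 1579 → MAD = 58

58 ms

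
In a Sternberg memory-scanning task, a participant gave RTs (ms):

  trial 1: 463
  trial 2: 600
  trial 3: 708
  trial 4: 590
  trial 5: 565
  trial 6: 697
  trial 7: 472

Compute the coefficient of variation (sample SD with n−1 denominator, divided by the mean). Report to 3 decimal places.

0.165

n = 7, Σ = 4095, M = 585.0000
Σ(x−M)² = 55976.000; s = √(55976.000/6) = 96.5885
CV = 96.5885 / 585.0000 = 0.16511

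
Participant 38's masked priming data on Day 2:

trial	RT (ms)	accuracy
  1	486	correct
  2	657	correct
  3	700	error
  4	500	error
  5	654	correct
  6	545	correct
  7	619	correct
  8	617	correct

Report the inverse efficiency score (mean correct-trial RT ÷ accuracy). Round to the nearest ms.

Correct trials (n=6): 486, 657, 654, 545, 619, 617
Mean correct RT = 3578/6 = 596.3333 ms
Proportion correct = 6/8
IES = 596.3333 / (6/8) = 795.111 ms

795 ms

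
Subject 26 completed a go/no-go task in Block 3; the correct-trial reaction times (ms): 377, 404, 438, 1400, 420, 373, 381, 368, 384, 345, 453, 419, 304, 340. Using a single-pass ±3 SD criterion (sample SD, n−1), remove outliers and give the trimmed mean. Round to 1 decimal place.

385.1 ms

n = 14, ΣRT = 6406, M = 457.571
Σ(x−M)² = 977367.43; s = √(977367.43/13) = 274.194
Cutoffs: 457.571 ± 3·274.194 → [-365.0, 1280.2]
Outside: 1400 → excluded.
Retained (n=13): Σ = 5006, mean = 5006/13 = 385.077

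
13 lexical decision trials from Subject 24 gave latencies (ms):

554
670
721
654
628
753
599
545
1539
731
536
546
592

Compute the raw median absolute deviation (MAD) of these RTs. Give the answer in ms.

Sorted: 536, 545, 546, 554, 592, 599, 628, 654, 670, 721, 731, 753, 1539 → median = 628
|x − 628|: 74, 42, 93, 26, 0, 125, 29, 83, 911, 103, 92, 82, 36
Sorted deviations: 0, 26, 29, 36, 42, 74, 82, 83, 92, 93, 103, 125, 911 → MAD = 82

82 ms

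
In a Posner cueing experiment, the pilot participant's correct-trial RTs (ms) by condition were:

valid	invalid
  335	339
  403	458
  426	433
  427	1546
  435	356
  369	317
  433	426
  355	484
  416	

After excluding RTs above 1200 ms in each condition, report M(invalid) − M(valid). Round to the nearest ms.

2 ms

invalid: exclude 1546
M(valid) = 3599/9 = 399.889
M(invalid) = 2813/7 = 401.857
Difference = 401.857 − 399.889 = 1.968 ms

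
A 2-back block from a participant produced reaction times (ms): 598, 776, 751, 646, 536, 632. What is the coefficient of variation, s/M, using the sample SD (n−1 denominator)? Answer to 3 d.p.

0.139

n = 6, Σ = 3939, M = 656.5000
Σ(x−M)² = 41863.500; s = √(41863.500/5) = 91.5025
CV = 91.5025 / 656.5000 = 0.13938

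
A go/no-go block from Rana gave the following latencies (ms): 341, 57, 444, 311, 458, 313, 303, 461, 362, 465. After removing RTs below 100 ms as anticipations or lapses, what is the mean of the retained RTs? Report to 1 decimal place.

384.2 ms

Excluded: 57
Retained (n=9): Σ = 3458
Mean = 3458/9 = 384.2222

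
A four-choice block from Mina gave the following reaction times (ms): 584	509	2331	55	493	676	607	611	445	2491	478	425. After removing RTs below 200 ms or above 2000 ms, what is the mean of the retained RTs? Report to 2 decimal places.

536.44 ms

Excluded: 55, 2331, 2491
Retained (n=9): Σ = 4828
Mean = 4828/9 = 536.4444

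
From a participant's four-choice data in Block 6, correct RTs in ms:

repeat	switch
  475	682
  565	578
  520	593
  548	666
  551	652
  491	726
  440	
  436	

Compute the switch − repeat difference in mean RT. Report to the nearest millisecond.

M(repeat) = 4026/8 = 503.250
M(switch) = 3897/6 = 649.500
Difference = 649.500 − 503.250 = 146.250 ms

146 ms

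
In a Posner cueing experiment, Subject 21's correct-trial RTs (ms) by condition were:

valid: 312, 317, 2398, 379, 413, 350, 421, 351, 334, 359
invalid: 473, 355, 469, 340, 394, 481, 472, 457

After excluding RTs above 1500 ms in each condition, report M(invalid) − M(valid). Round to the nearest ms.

valid: exclude 2398
M(valid) = 3236/9 = 359.556
M(invalid) = 3441/8 = 430.125
Difference = 430.125 − 359.556 = 70.569 ms

71 ms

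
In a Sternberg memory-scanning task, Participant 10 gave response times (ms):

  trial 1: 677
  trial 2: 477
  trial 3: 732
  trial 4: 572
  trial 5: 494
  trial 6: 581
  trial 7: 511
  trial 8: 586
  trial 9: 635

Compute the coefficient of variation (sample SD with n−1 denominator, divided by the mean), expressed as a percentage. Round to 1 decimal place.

n = 9, Σ = 5265, M = 585.0000
Σ(x−M)² = 58180.000; s = √(58180.000/8) = 85.2790
CV = 85.2790 / 585.0000 = 0.14578 = 14.578%

14.6%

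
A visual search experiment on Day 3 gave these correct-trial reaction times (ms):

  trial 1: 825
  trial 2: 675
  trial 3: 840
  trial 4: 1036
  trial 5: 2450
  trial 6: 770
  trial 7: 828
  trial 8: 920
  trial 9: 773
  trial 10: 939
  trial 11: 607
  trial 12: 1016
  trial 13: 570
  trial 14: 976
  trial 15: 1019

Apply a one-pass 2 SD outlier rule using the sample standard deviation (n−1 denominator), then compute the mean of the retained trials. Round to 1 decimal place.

842.4 ms

n = 15, ΣRT = 14244, M = 949.600
Σ(x−M)² = 2712219.60; s = √(2712219.60/14) = 440.148
Cutoffs: 949.600 ± 2·440.148 → [69.3, 1829.9]
Outside: 2450 → excluded.
Retained (n=14): Σ = 11794, mean = 11794/14 = 842.429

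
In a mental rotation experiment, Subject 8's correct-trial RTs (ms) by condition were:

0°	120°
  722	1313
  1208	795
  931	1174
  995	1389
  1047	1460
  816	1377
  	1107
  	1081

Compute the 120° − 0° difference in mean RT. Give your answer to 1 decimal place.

258.8 ms

M(0°) = 5719/6 = 953.167
M(120°) = 9696/8 = 1212.000
Difference = 1212.000 − 953.167 = 258.833 ms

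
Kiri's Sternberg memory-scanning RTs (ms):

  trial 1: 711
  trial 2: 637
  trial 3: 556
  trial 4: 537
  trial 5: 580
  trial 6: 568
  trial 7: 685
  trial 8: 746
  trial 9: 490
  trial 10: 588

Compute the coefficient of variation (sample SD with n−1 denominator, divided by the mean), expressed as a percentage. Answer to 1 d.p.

13.5%

n = 10, Σ = 6098, M = 609.8000
Σ(x−M)² = 60843.600; s = √(60843.600/9) = 82.2217
CV = 82.2217 / 609.8000 = 0.13483 = 13.483%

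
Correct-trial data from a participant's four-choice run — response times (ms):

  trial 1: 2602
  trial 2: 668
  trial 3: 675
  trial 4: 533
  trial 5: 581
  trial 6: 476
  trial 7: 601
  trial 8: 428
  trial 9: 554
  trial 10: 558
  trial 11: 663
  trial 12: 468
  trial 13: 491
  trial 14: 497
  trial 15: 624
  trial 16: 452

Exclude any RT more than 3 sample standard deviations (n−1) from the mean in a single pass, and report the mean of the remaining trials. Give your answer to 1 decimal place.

n = 16, ΣRT = 10871, M = 679.438
Σ(x−M)² = 4037341.94; s = √(4037341.94/15) = 518.803
Cutoffs: 679.438 ± 3·518.803 → [-877.0, 2235.8]
Outside: 2602 → excluded.
Retained (n=15): Σ = 8269, mean = 8269/15 = 551.267

551.3 ms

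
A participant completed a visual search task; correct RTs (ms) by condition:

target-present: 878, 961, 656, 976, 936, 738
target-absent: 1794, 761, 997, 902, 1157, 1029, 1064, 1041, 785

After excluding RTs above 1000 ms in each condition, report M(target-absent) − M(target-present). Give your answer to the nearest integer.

target-absent: exclude 1794, 1157, 1029, 1064, 1041
M(target-present) = 5145/6 = 857.500
M(target-absent) = 3445/4 = 861.250
Difference = 861.250 − 857.500 = 3.750 ms

4 ms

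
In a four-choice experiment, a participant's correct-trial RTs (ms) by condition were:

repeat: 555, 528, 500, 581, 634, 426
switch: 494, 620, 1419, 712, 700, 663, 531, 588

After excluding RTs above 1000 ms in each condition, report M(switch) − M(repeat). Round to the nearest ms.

switch: exclude 1419
M(repeat) = 3224/6 = 537.333
M(switch) = 4308/7 = 615.429
Difference = 615.429 − 537.333 = 78.095 ms

78 ms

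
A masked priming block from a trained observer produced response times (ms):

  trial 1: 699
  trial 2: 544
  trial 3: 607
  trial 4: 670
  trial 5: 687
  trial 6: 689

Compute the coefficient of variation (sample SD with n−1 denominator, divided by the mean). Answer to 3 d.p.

n = 6, Σ = 3896, M = 649.3333
Σ(x−M)² = 18773.333; s = √(18773.333/5) = 61.2753
CV = 61.2753 / 649.3333 = 0.09437

0.094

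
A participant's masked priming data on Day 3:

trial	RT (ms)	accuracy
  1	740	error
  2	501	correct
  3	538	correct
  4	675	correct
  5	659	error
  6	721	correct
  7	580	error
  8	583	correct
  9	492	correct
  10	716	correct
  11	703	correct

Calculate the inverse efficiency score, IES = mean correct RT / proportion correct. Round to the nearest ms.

Correct trials (n=8): 501, 538, 675, 721, 583, 492, 716, 703
Mean correct RT = 4929/8 = 616.1250 ms
Proportion correct = 8/11
IES = 616.1250 / (8/11) = 847.172 ms

847 ms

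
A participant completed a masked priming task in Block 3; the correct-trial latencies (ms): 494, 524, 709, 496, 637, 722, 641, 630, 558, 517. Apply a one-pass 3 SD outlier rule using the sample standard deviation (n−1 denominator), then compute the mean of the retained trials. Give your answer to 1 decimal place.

n = 10, ΣRT = 5928, M = 592.800
Σ(x−M)² = 66677.60; s = √(66677.60/9) = 86.073
Cutoffs: 592.800 ± 3·86.073 → [334.6, 851.0]
No RTs fall outside the cutoffs; all 10 retained. Mean = 5928/10 = 592.800

592.8 ms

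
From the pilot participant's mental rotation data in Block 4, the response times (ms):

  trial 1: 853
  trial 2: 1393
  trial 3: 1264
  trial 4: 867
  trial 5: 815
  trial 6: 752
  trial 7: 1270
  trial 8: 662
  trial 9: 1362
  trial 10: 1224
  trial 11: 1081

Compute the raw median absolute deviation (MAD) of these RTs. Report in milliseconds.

228 ms

Sorted: 662, 752, 815, 853, 867, 1081, 1224, 1264, 1270, 1362, 1393 → median = 1081
|x − 1081|: 228, 312, 183, 214, 266, 329, 189, 419, 281, 143, 0
Sorted deviations: 0, 143, 183, 189, 214, 228, 266, 281, 312, 329, 419 → MAD = 228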